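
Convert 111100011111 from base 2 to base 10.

Sum of powers of 2 for each 1-bit:
2^0 + 2^1 + 2^2 + 2^3 + 2^4 + 2^8 + 2^9 + 2^10 + 2^11
= 1 + 2 + 4 + 8 + 16 + 256 + 512 + 1024 + 2048
= 3871



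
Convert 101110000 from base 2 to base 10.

Sum of powers of 2 for each 1-bit:
2^4 + 2^5 + 2^6 + 2^8
= 16 + 32 + 64 + 256
= 368



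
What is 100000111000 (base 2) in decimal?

Sum of powers of 2 for each 1-bit:
2^3 + 2^4 + 2^5 + 2^11
= 8 + 16 + 32 + 2048
= 2104



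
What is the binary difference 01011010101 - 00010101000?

Method 1 - Direct subtraction (column by column from the right: bit − bit − borrow-in; if negative, add 2 and borrow 1 from the next column):
borrow: 00001010000
        01011010101
-       00010101000
-------------------
        01000101101

Method 2 - Add two's complement:
Two's complement of 00010101000: invert → 11101010111, add 1 → 11101011000
  01011010101
+ 11101011000
-------------
 101000101101  (end carry out of the top bit = 1)
Discarding the end carry: 01000101101
Decimal check:
  01011010101 = 512 + 128 + 64 + 16 + 4 + 1 = 725
  00010101000 = 128 + 32 + 8 = 168
  725 - 168 = 557, and 01000101101 = 512 + 32 + 8 + 4 + 1 = 557 ✓



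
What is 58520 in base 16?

Using repeated division by 16 (digits 10–15 are A–F):
58520 ÷ 16 = 3657 remainder 8
3657 ÷ 16 = 228 remainder 9
228 ÷ 16 = 14 remainder 4
14 ÷ 16 = 0 remainder 14 (E)
Reading remainders bottom to top: E498



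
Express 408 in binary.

Using repeated division by 2:
408 ÷ 2 = 204 remainder 0
204 ÷ 2 = 102 remainder 0
102 ÷ 2 = 51 remainder 0
51 ÷ 2 = 25 remainder 1
25 ÷ 2 = 12 remainder 1
12 ÷ 2 = 6 remainder 0
6 ÷ 2 = 3 remainder 0
3 ÷ 2 = 1 remainder 1
1 ÷ 2 = 0 remainder 1
Reading remainders bottom to top: 110011000



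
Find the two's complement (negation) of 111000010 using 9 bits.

Original (sign bit 1, negative): 111000010
Step 1 - Invert all bits: 000111101
Step 2 - Add 1: 000111110
Verification: 111000010 + 000111110 = 1000000000; discarding the end carry (carry out of the top bit) leaves the 9-bit value 000000000, as required for x + (-x)



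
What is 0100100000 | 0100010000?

OR: 1 when either bit is 1
  0100100000
| 0100010000
------------
  0100110000
Decimal: 288 | 272 = 304



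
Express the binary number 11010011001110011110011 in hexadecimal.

Group into 4-bit nibbles from right:
  0110 = 6
  1001 = 9
  1001 = 9
  1100 = C
  1111 = F
  0011 = 3
Result: 699CF3



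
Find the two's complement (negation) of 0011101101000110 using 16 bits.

Original: 0011101101000110
Step 1 - Invert all bits: 1100010010111001
Step 2 - Add 1: 1100010010111010
Verification: 0011101101000110 + 1100010010111010 = 10000000000000000; discarding the end carry (carry out of the top bit) leaves the 16-bit value 0000000000000000, as required for x + (-x)



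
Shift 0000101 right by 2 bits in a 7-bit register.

Original: 0000101 (decimal 5)
Shift right by 2 positions
Drop the 2 low bits; fill with zeros on the left
Result: 0000001 (decimal 1)
Equivalent: 5 >> 2 = 5 ÷ 2^2 = 1



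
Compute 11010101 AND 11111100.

AND: 1 only when both bits are 1
  11010101
& 11111100
----------
  11010100
Decimal: 213 & 252 = 212



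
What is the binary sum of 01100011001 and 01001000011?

Add column by column from the right: bit + bit + carry-in; write the sum mod 2, carry 1 when the sum is 2 or 3.
carry:  10000000110
        01100011001
+       01001000011
-------------------
       010101011100
(the carry out of the leftmost column, 0, becomes the leading bit)
Decimal check:
  01100011001 = 512 + 256 + 16 + 8 + 1 = 793
  01001000011 = 512 + 64 + 2 + 1 = 579
  793 + 579 = 1372, and 010101011100 = 1024 + 256 + 64 + 16 + 8 + 4 = 1372 ✓



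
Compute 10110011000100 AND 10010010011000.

AND: 1 only when both bits are 1
  10110011000100
& 10010010011000
----------------
  10010010000000
Decimal: 11460 & 9368 = 9344



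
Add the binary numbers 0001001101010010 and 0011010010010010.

Add column by column from the right: bit + bit + carry-in; write the sum mod 2, carry 1 when the sum is 2 or 3.
carry:  0110000000100100
        0001001101010010
+       0011010010010010
------------------------
       00100011111100100
(the carry out of the leftmost column, 0, becomes the leading bit)
Decimal check:
  0001001101010010 = 4096 + 512 + 256 + 64 + 16 + 2 = 4946
  0011010010010010 = 8192 + 4096 + 1024 + 128 + 16 + 2 = 13458
  4946 + 13458 = 18404, and 00100011111100100 = 16384 + 1024 + 512 + 256 + 128 + 64 + 32 + 4 = 18404 ✓



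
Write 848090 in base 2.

Using repeated division by 2:
848090 ÷ 2 = 424045 remainder 0
424045 ÷ 2 = 212022 remainder 1
212022 ÷ 2 = 106011 remainder 0
106011 ÷ 2 = 53005 remainder 1
53005 ÷ 2 = 26502 remainder 1
26502 ÷ 2 = 13251 remainder 0
13251 ÷ 2 = 6625 remainder 1
6625 ÷ 2 = 3312 remainder 1
3312 ÷ 2 = 1656 remainder 0
1656 ÷ 2 = 828 remainder 0
828 ÷ 2 = 414 remainder 0
414 ÷ 2 = 207 remainder 0
207 ÷ 2 = 103 remainder 1
103 ÷ 2 = 51 remainder 1
51 ÷ 2 = 25 remainder 1
25 ÷ 2 = 12 remainder 1
12 ÷ 2 = 6 remainder 0
6 ÷ 2 = 3 remainder 0
3 ÷ 2 = 1 remainder 1
1 ÷ 2 = 0 remainder 1
Reading remainders bottom to top: 11001111000011011010



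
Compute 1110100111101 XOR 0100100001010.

XOR: 1 when bits differ
  1110100111101
^ 0100100001010
---------------
  1010000110111
Decimal: 7485 ^ 2314 = 5175



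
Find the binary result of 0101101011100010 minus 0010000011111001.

Method 1 - Direct subtraction (column by column from the right: bit − bit − borrow-in; if negative, add 2 and borrow 1 from the next column):
borrow: 0100001111110010
        0101101011100010
-       0010000011111001
------------------------
        0011100111101001

Method 2 - Add two's complement:
Two's complement of 0010000011111001: invert → 1101111100000110, add 1 → 1101111100000111
  0101101011100010
+ 1101111100000111
------------------
 10011100111101001  (end carry out of the top bit = 1)
Discarding the end carry: 0011100111101001
Decimal check:
  0101101011100010 = 16384 + 4096 + 2048 + 512 + 128 + 64 + 32 + 2 = 23266
  0010000011111001 = 8192 + 128 + 64 + 32 + 16 + 8 + 1 = 8441
  23266 - 8441 = 14825, and 0011100111101001 = 8192 + 4096 + 2048 + 256 + 128 + 64 + 32 + 8 + 1 = 14825 ✓



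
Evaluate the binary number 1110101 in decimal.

Sum of powers of 2 for each 1-bit:
2^0 + 2^2 + 2^4 + 2^5 + 2^6
= 1 + 4 + 16 + 32 + 64
= 117



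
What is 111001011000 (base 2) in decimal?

Sum of powers of 2 for each 1-bit:
2^3 + 2^4 + 2^6 + 2^9 + 2^10 + 2^11
= 8 + 16 + 64 + 512 + 1024 + 2048
= 3672



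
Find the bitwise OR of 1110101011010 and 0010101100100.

OR: 1 when either bit is 1
  1110101011010
| 0010101100100
---------------
  1110101111110
Decimal: 7514 | 1380 = 7550



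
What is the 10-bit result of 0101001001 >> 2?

Original: 0101001001 (decimal 329)
Shift right by 2 positions
Drop the 2 low bits; fill with zeros on the left
Result: 0001010010 (decimal 82)
Equivalent: 329 >> 2 = 329 ÷ 2^2 = 82



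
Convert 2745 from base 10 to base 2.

Using repeated division by 2:
2745 ÷ 2 = 1372 remainder 1
1372 ÷ 2 = 686 remainder 0
686 ÷ 2 = 343 remainder 0
343 ÷ 2 = 171 remainder 1
171 ÷ 2 = 85 remainder 1
85 ÷ 2 = 42 remainder 1
42 ÷ 2 = 21 remainder 0
21 ÷ 2 = 10 remainder 1
10 ÷ 2 = 5 remainder 0
5 ÷ 2 = 2 remainder 1
2 ÷ 2 = 1 remainder 0
1 ÷ 2 = 0 remainder 1
Reading remainders bottom to top: 101010111001



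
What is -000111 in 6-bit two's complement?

Original: 000111
Step 1 - Invert all bits: 111000
Step 2 - Add 1: 111001
Verification: 000111 + 111001 = 1000000; discarding the end carry (carry out of the top bit) leaves the 6-bit value 000000, as required for x + (-x)



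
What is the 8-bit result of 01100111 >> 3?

Original: 01100111 (decimal 103)
Shift right by 3 positions
Drop the 3 low bits; fill with zeros on the left
Result: 00001100 (decimal 12)
Equivalent: 103 >> 3 = 103 ÷ 2^3 = 12



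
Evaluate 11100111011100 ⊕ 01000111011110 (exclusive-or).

XOR: 1 when bits differ
  11100111011100
^ 01000111011110
----------------
  10100000000010
Decimal: 14812 ^ 4574 = 10242



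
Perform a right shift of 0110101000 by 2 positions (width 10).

Original: 0110101000 (decimal 424)
Shift right by 2 positions
Drop the 2 low bits; fill with zeros on the left
Result: 0001101010 (decimal 106)
Equivalent: 424 >> 2 = 424 ÷ 2^2 = 106



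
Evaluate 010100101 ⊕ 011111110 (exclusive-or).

XOR: 1 when bits differ
  010100101
^ 011111110
-----------
  001011011
Decimal: 165 ^ 254 = 91



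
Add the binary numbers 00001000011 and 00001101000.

Add column by column from the right: bit + bit + carry-in; write the sum mod 2, carry 1 when the sum is 2 or 3.
carry:  00010000000
        00001000011
+       00001101000
-------------------
       000010101011
(the carry out of the leftmost column, 0, becomes the leading bit)
Decimal check:
  00001000011 = 64 + 2 + 1 = 67
  00001101000 = 64 + 32 + 8 = 104
  67 + 104 = 171, and 000010101011 = 128 + 32 + 8 + 2 + 1 = 171 ✓



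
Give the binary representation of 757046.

Using repeated division by 2:
757046 ÷ 2 = 378523 remainder 0
378523 ÷ 2 = 189261 remainder 1
189261 ÷ 2 = 94630 remainder 1
94630 ÷ 2 = 47315 remainder 0
47315 ÷ 2 = 23657 remainder 1
23657 ÷ 2 = 11828 remainder 1
11828 ÷ 2 = 5914 remainder 0
5914 ÷ 2 = 2957 remainder 0
2957 ÷ 2 = 1478 remainder 1
1478 ÷ 2 = 739 remainder 0
739 ÷ 2 = 369 remainder 1
369 ÷ 2 = 184 remainder 1
184 ÷ 2 = 92 remainder 0
92 ÷ 2 = 46 remainder 0
46 ÷ 2 = 23 remainder 0
23 ÷ 2 = 11 remainder 1
11 ÷ 2 = 5 remainder 1
5 ÷ 2 = 2 remainder 1
2 ÷ 2 = 1 remainder 0
1 ÷ 2 = 0 remainder 1
Reading remainders bottom to top: 10111000110100110110



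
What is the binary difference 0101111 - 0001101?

Method 1 - Direct subtraction (column by column from the right: bit − bit − borrow-in; if negative, add 2 and borrow 1 from the next column):
borrow: 0000000
        0101111
-       0001101
---------------
        0100010

Method 2 - Add two's complement:
Two's complement of 0001101: invert → 1110010, add 1 → 1110011
  0101111
+ 1110011
---------
 10100010  (end carry out of the top bit = 1)
Discarding the end carry: 0100010
Decimal check:
  0101111 = 32 + 8 + 4 + 2 + 1 = 47
  0001101 = 8 + 4 + 1 = 13
  47 - 13 = 34, and 0100010 = 32 + 2 = 34 ✓



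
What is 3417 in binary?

Using repeated division by 2:
3417 ÷ 2 = 1708 remainder 1
1708 ÷ 2 = 854 remainder 0
854 ÷ 2 = 427 remainder 0
427 ÷ 2 = 213 remainder 1
213 ÷ 2 = 106 remainder 1
106 ÷ 2 = 53 remainder 0
53 ÷ 2 = 26 remainder 1
26 ÷ 2 = 13 remainder 0
13 ÷ 2 = 6 remainder 1
6 ÷ 2 = 3 remainder 0
3 ÷ 2 = 1 remainder 1
1 ÷ 2 = 0 remainder 1
Reading remainders bottom to top: 110101011001



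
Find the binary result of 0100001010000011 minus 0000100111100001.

Method 1 - Direct subtraction (column by column from the right: bit − bit − borrow-in; if negative, add 2 and borrow 1 from the next column):
borrow: 0111001111000000
        0100001010000011
-       0000100111100001
------------------------
        0011100010100010

Method 2 - Add two's complement:
Two's complement of 0000100111100001: invert → 1111011000011110, add 1 → 1111011000011111
  0100001010000011
+ 1111011000011111
------------------
 10011100010100010  (end carry out of the top bit = 1)
Discarding the end carry: 0011100010100010
Decimal check:
  0100001010000011 = 16384 + 512 + 128 + 2 + 1 = 17027
  0000100111100001 = 2048 + 256 + 128 + 64 + 32 + 1 = 2529
  17027 - 2529 = 14498, and 0011100010100010 = 8192 + 4096 + 2048 + 128 + 32 + 2 = 14498 ✓



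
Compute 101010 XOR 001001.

XOR: 1 when bits differ
  101010
^ 001001
--------
  100011
Decimal: 42 ^ 9 = 35



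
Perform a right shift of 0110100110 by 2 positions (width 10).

Original: 0110100110 (decimal 422)
Shift right by 2 positions
Drop the 2 low bits; fill with zeros on the left
Result: 0001101001 (decimal 105)
Equivalent: 422 >> 2 = 422 ÷ 2^2 = 105



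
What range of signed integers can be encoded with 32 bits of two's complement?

For 32-bit two's complement:
Minimum: -2^31 = -2147483648
Maximum: 2^31 - 1 = 2147483647



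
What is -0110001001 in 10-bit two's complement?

Original: 0110001001
Step 1 - Invert all bits: 1001110110
Step 2 - Add 1: 1001110111
Verification: 0110001001 + 1001110111 = 10000000000; discarding the end carry (carry out of the top bit) leaves the 10-bit value 0000000000, as required for x + (-x)



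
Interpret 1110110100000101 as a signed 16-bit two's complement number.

Binary: 1110110100000101
Sign bit: 1 (negative)
Invert: 0001001011111010
Add 1:  0001001011111011
Magnitude: 0001001011111011 = 4096 + 512 + 128 + 64 + 32 + 16 + 8 + 2 + 1 = 4859
Value: -4859



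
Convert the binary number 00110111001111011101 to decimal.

Sum of powers of 2 for each 1-bit:
2^0 + 2^2 + 2^3 + 2^4 + 2^6 + 2^7 + 2^8 + 2^9 + 2^12 + 2^13 + 2^14 + 2^16 + 2^17
= 1 + 4 + 8 + 16 + 64 + 128 + 256 + 512 + 4096 + 8192 + 16384 + 65536 + 131072
= 226269



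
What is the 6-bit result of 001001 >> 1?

Original: 001001 (decimal 9)
Shift right by 1 position
Drop the 1 low bit; fill with zero on the left
Result: 000100 (decimal 4)
Equivalent: 9 >> 1 = 9 ÷ 2^1 = 4



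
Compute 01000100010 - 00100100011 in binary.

Method 1 - Direct subtraction (column by column from the right: bit − bit − borrow-in; if negative, add 2 and borrow 1 from the next column):
borrow: 01111111110
        01000100010
-       00100100011
-------------------
        00011111111

Method 2 - Add two's complement:
Two's complement of 00100100011: invert → 11011011100, add 1 → 11011011101
  01000100010
+ 11011011101
-------------
 100011111111  (end carry out of the top bit = 1)
Discarding the end carry: 00011111111
Decimal check:
  01000100010 = 512 + 32 + 2 = 546
  00100100011 = 256 + 32 + 2 + 1 = 291
  546 - 291 = 255, and 00011111111 = 128 + 64 + 32 + 16 + 8 + 4 + 2 + 1 = 255 ✓



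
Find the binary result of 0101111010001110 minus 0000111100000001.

Method 1 - Direct subtraction (column by column from the right: bit − bit − borrow-in; if negative, add 2 and borrow 1 from the next column):
borrow: 0001111000000010
        0101111010001110
-       0000111100000001
------------------------
        0100111110001101

Method 2 - Add two's complement:
Two's complement of 0000111100000001: invert → 1111000011111110, add 1 → 1111000011111111
  0101111010001110
+ 1111000011111111
------------------
 10100111110001101  (end carry out of the top bit = 1)
Discarding the end carry: 0100111110001101
Decimal check:
  0101111010001110 = 16384 + 4096 + 2048 + 1024 + 512 + 128 + 8 + 4 + 2 = 24206
  0000111100000001 = 2048 + 1024 + 512 + 256 + 1 = 3841
  24206 - 3841 = 20365, and 0100111110001101 = 16384 + 2048 + 1024 + 512 + 256 + 128 + 8 + 4 + 1 = 20365 ✓



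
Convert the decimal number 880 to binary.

Using repeated division by 2:
880 ÷ 2 = 440 remainder 0
440 ÷ 2 = 220 remainder 0
220 ÷ 2 = 110 remainder 0
110 ÷ 2 = 55 remainder 0
55 ÷ 2 = 27 remainder 1
27 ÷ 2 = 13 remainder 1
13 ÷ 2 = 6 remainder 1
6 ÷ 2 = 3 remainder 0
3 ÷ 2 = 1 remainder 1
1 ÷ 2 = 0 remainder 1
Reading remainders bottom to top: 1101110000



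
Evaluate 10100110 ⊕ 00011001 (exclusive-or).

XOR: 1 when bits differ
  10100110
^ 00011001
----------
  10111111
Decimal: 166 ^ 25 = 191



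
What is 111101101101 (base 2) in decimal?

Sum of powers of 2 for each 1-bit:
2^0 + 2^2 + 2^3 + 2^5 + 2^6 + 2^8 + 2^9 + 2^10 + 2^11
= 1 + 4 + 8 + 32 + 64 + 256 + 512 + 1024 + 2048
= 3949



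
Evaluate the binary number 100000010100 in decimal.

Sum of powers of 2 for each 1-bit:
2^2 + 2^4 + 2^11
= 4 + 16 + 2048
= 2068



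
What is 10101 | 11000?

OR: 1 when either bit is 1
  10101
| 11000
-------
  11101
Decimal: 21 | 24 = 29



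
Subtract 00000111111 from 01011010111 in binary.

Method 1 - Direct subtraction (column by column from the right: bit − bit − borrow-in; if negative, add 2 and borrow 1 from the next column):
borrow: 00001110000
        01011010111
-       00000111111
-------------------
        01010011000

Method 2 - Add two's complement:
Two's complement of 00000111111: invert → 11111000000, add 1 → 11111000001
  01011010111
+ 11111000001
-------------
 101010011000  (end carry out of the top bit = 1)
Discarding the end carry: 01010011000
Decimal check:
  01011010111 = 512 + 128 + 64 + 16 + 4 + 2 + 1 = 727
  00000111111 = 32 + 16 + 8 + 4 + 2 + 1 = 63
  727 - 63 = 664, and 01010011000 = 512 + 128 + 16 + 8 = 664 ✓



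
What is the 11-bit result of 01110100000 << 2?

Original: 01110100000 (decimal 928)
Shift left by 2 positions
Append 2 zeros on the right and drop the 2 high bits that overflow the 11-bit width
Result: 11010000000 (decimal 1664)
Equivalent: 928 << 2 = 928 × 2^2 = 3712, truncated to 11 bits = 1664



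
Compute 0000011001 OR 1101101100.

OR: 1 when either bit is 1
  0000011001
| 1101101100
------------
  1101111101
Decimal: 25 | 876 = 893



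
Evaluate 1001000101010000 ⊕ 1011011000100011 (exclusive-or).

XOR: 1 when bits differ
  1001000101010000
^ 1011011000100011
------------------
  0010011101110011
Decimal: 37200 ^ 46627 = 10099



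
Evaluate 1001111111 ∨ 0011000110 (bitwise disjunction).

OR: 1 when either bit is 1
  1001111111
| 0011000110
------------
  1011111111
Decimal: 639 | 198 = 767



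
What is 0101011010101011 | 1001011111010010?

OR: 1 when either bit is 1
  0101011010101011
| 1001011111010010
------------------
  1101011111111011
Decimal: 22187 | 38866 = 55291



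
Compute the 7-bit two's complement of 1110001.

Original (sign bit 1, negative): 1110001
Step 1 - Invert all bits: 0001110
Step 2 - Add 1: 0001111
Verification: 1110001 + 0001111 = 10000000; discarding the end carry (carry out of the top bit) leaves the 7-bit value 0000000, as required for x + (-x)



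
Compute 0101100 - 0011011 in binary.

Method 1 - Direct subtraction (column by column from the right: bit − bit − borrow-in; if negative, add 2 and borrow 1 from the next column):
borrow: 0100110
        0101100
-       0011011
---------------
        0010001

Method 2 - Add two's complement:
Two's complement of 0011011: invert → 1100100, add 1 → 1100101
  0101100
+ 1100101
---------
 10010001  (end carry out of the top bit = 1)
Discarding the end carry: 0010001
Decimal check:
  0101100 = 32 + 8 + 4 = 44
  0011011 = 16 + 8 + 2 + 1 = 27
  44 - 27 = 17, and 0010001 = 16 + 1 = 17 ✓



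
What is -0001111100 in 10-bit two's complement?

Original: 0001111100
Step 1 - Invert all bits: 1110000011
Step 2 - Add 1: 1110000100
Verification: 0001111100 + 1110000100 = 10000000000; discarding the end carry (carry out of the top bit) leaves the 10-bit value 0000000000, as required for x + (-x)



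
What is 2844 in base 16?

Using repeated division by 16 (digits 10–15 are A–F):
2844 ÷ 16 = 177 remainder 12 (C)
177 ÷ 16 = 11 remainder 1
11 ÷ 16 = 0 remainder 11 (B)
Reading remainders bottom to top: B1C



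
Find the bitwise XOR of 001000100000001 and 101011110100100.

XOR: 1 when bits differ
  001000100000001
^ 101011110100100
-----------------
  100011010100101
Decimal: 4353 ^ 22436 = 18085



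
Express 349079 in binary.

Using repeated division by 2:
349079 ÷ 2 = 174539 remainder 1
174539 ÷ 2 = 87269 remainder 1
87269 ÷ 2 = 43634 remainder 1
43634 ÷ 2 = 21817 remainder 0
21817 ÷ 2 = 10908 remainder 1
10908 ÷ 2 = 5454 remainder 0
5454 ÷ 2 = 2727 remainder 0
2727 ÷ 2 = 1363 remainder 1
1363 ÷ 2 = 681 remainder 1
681 ÷ 2 = 340 remainder 1
340 ÷ 2 = 170 remainder 0
170 ÷ 2 = 85 remainder 0
85 ÷ 2 = 42 remainder 1
42 ÷ 2 = 21 remainder 0
21 ÷ 2 = 10 remainder 1
10 ÷ 2 = 5 remainder 0
5 ÷ 2 = 2 remainder 1
2 ÷ 2 = 1 remainder 0
1 ÷ 2 = 0 remainder 1
Reading remainders bottom to top: 1010101001110010111



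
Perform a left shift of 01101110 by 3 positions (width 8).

Original: 01101110 (decimal 110)
Shift left by 3 positions
Append 3 zeros on the right and drop the 3 high bits that overflow the 8-bit width
Result: 01110000 (decimal 112)
Equivalent: 110 << 3 = 110 × 2^3 = 880, truncated to 8 bits = 112



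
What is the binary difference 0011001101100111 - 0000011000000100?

Method 1 - Direct subtraction (column by column from the right: bit − bit − borrow-in; if negative, add 2 and borrow 1 from the next column):
borrow: 0001100000000000
        0011001101100111
-       0000011000000100
------------------------
        0010110101100011

Method 2 - Add two's complement:
Two's complement of 0000011000000100: invert → 1111100111111011, add 1 → 1111100111111100
  0011001101100111
+ 1111100111111100
------------------
 10010110101100011  (end carry out of the top bit = 1)
Discarding the end carry: 0010110101100011
Decimal check:
  0011001101100111 = 8192 + 4096 + 512 + 256 + 64 + 32 + 4 + 2 + 1 = 13159
  0000011000000100 = 1024 + 512 + 4 = 1540
  13159 - 1540 = 11619, and 0010110101100011 = 8192 + 2048 + 1024 + 256 + 64 + 32 + 2 + 1 = 11619 ✓



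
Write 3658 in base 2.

Using repeated division by 2:
3658 ÷ 2 = 1829 remainder 0
1829 ÷ 2 = 914 remainder 1
914 ÷ 2 = 457 remainder 0
457 ÷ 2 = 228 remainder 1
228 ÷ 2 = 114 remainder 0
114 ÷ 2 = 57 remainder 0
57 ÷ 2 = 28 remainder 1
28 ÷ 2 = 14 remainder 0
14 ÷ 2 = 7 remainder 0
7 ÷ 2 = 3 remainder 1
3 ÷ 2 = 1 remainder 1
1 ÷ 2 = 0 remainder 1
Reading remainders bottom to top: 111001001010



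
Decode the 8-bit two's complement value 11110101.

Binary: 11110101
Sign bit: 1 (negative)
Invert: 00001010
Add 1:  00001011
Magnitude: 00001011 = 8 + 2 + 1 = 11
Value: -11



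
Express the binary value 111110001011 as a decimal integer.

Sum of powers of 2 for each 1-bit:
2^0 + 2^1 + 2^3 + 2^7 + 2^8 + 2^9 + 2^10 + 2^11
= 1 + 2 + 8 + 128 + 256 + 512 + 1024 + 2048
= 3979



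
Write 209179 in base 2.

Using repeated division by 2:
209179 ÷ 2 = 104589 remainder 1
104589 ÷ 2 = 52294 remainder 1
52294 ÷ 2 = 26147 remainder 0
26147 ÷ 2 = 13073 remainder 1
13073 ÷ 2 = 6536 remainder 1
6536 ÷ 2 = 3268 remainder 0
3268 ÷ 2 = 1634 remainder 0
1634 ÷ 2 = 817 remainder 0
817 ÷ 2 = 408 remainder 1
408 ÷ 2 = 204 remainder 0
204 ÷ 2 = 102 remainder 0
102 ÷ 2 = 51 remainder 0
51 ÷ 2 = 25 remainder 1
25 ÷ 2 = 12 remainder 1
12 ÷ 2 = 6 remainder 0
6 ÷ 2 = 3 remainder 0
3 ÷ 2 = 1 remainder 1
1 ÷ 2 = 0 remainder 1
Reading remainders bottom to top: 110011000100011011



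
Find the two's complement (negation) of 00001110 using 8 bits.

Original: 00001110
Step 1 - Invert all bits: 11110001
Step 2 - Add 1: 11110010
Verification: 00001110 + 11110010 = 100000000; discarding the end carry (carry out of the top bit) leaves the 8-bit value 00000000, as required for x + (-x)



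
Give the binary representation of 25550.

Using repeated division by 2:
25550 ÷ 2 = 12775 remainder 0
12775 ÷ 2 = 6387 remainder 1
6387 ÷ 2 = 3193 remainder 1
3193 ÷ 2 = 1596 remainder 1
1596 ÷ 2 = 798 remainder 0
798 ÷ 2 = 399 remainder 0
399 ÷ 2 = 199 remainder 1
199 ÷ 2 = 99 remainder 1
99 ÷ 2 = 49 remainder 1
49 ÷ 2 = 24 remainder 1
24 ÷ 2 = 12 remainder 0
12 ÷ 2 = 6 remainder 0
6 ÷ 2 = 3 remainder 0
3 ÷ 2 = 1 remainder 1
1 ÷ 2 = 0 remainder 1
Reading remainders bottom to top: 110001111001110



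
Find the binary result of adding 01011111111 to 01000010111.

Add column by column from the right: bit + bit + carry-in; write the sum mod 2, carry 1 when the sum is 2 or 3.
carry:  10111111110
        01011111111
+       01000010111
-------------------
       010100010110
(the carry out of the leftmost column, 0, becomes the leading bit)
Decimal check:
  01011111111 = 512 + 128 + 64 + 32 + 16 + 8 + 4 + 2 + 1 = 767
  01000010111 = 512 + 16 + 4 + 2 + 1 = 535
  767 + 535 = 1302, and 010100010110 = 1024 + 256 + 16 + 4 + 2 = 1302 ✓



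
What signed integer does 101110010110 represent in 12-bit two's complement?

Binary: 101110010110
Sign bit: 1 (negative)
Invert: 010001101001
Add 1:  010001101010
Magnitude: 010001101010 = 1024 + 64 + 32 + 8 + 2 = 1130
Value: -1130



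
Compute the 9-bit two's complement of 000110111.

Original: 000110111
Step 1 - Invert all bits: 111001000
Step 2 - Add 1: 111001001
Verification: 000110111 + 111001001 = 1000000000; discarding the end carry (carry out of the top bit) leaves the 9-bit value 000000000, as required for x + (-x)



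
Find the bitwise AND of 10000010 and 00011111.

AND: 1 only when both bits are 1
  10000010
& 00011111
----------
  00000010
Decimal: 130 & 31 = 2



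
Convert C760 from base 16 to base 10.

Expand by place value (powers of 16):
Digit values: C = 12
C760 = 12 × 16^3 + 7 × 16^2 + 6 × 16^1 + 0 × 16^0
= 12 × 4096 + 7 × 256 + 6 × 16 + 0 × 1
= 49152 + 1792 + 96 + 0
= 51040



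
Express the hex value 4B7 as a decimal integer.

Expand by place value (powers of 16):
Digit values: B = 11
4B7 = 4 × 16^2 + 11 × 16^1 + 7 × 16^0
= 4 × 256 + 11 × 16 + 7 × 1
= 1024 + 176 + 7
= 1207



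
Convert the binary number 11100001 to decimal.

Sum of powers of 2 for each 1-bit:
2^0 + 2^5 + 2^6 + 2^7
= 1 + 32 + 64 + 128
= 225



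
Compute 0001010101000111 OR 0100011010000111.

OR: 1 when either bit is 1
  0001010101000111
| 0100011010000111
------------------
  0101011111000111
Decimal: 5447 | 18055 = 22471



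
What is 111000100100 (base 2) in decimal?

Sum of powers of 2 for each 1-bit:
2^2 + 2^5 + 2^9 + 2^10 + 2^11
= 4 + 32 + 512 + 1024 + 2048
= 3620



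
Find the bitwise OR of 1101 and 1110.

OR: 1 when either bit is 1
  1101
| 1110
------
  1111
Decimal: 13 | 14 = 15



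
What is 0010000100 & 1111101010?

AND: 1 only when both bits are 1
  0010000100
& 1111101010
------------
  0010000000
Decimal: 132 & 1002 = 128



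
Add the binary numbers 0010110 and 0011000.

Add column by column from the right: bit + bit + carry-in; write the sum mod 2, carry 1 when the sum is 2 or 3.
carry:  0100000
        0010110
+       0011000
---------------
       00101110
(the carry out of the leftmost column, 0, becomes the leading bit)
Decimal check:
  0010110 = 16 + 4 + 2 = 22
  0011000 = 16 + 8 = 24
  22 + 24 = 46, and 00101110 = 32 + 8 + 4 + 2 = 46 ✓



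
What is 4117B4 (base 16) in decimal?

Expand by place value (powers of 16):
Digit values: B = 11
4117B4 = 4 × 16^5 + 1 × 16^4 + 1 × 16^3 + 7 × 16^2 + 11 × 16^1 + 4 × 16^0
= 4 × 1048576 + 1 × 65536 + 1 × 4096 + 7 × 256 + 11 × 16 + 4 × 1
= 4194304 + 65536 + 4096 + 1792 + 176 + 4
= 4265908



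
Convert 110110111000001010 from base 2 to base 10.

Sum of powers of 2 for each 1-bit:
2^1 + 2^3 + 2^9 + 2^10 + 2^11 + 2^13 + 2^14 + 2^16 + 2^17
= 2 + 8 + 512 + 1024 + 2048 + 8192 + 16384 + 65536 + 131072
= 224778



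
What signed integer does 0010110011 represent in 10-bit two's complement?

Binary: 0010110011
Sign bit: 0 (non-negative)
Read directly as an unsigned value:
0010110011 = 128 + 32 + 16 + 2 + 1 = 179
Value: 179



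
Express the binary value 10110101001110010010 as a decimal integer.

Sum of powers of 2 for each 1-bit:
2^1 + 2^4 + 2^7 + 2^8 + 2^9 + 2^12 + 2^14 + 2^16 + 2^17 + 2^19
= 2 + 16 + 128 + 256 + 512 + 4096 + 16384 + 65536 + 131072 + 524288
= 742290



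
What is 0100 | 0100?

OR: 1 when either bit is 1
  0100
| 0100
------
  0100
Decimal: 4 | 4 = 4



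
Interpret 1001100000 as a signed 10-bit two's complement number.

Binary: 1001100000
Sign bit: 1 (negative)
Invert: 0110011111
Add 1:  0110100000
Magnitude: 0110100000 = 256 + 128 + 32 = 416
Value: -416



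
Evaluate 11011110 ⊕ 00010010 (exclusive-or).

XOR: 1 when bits differ
  11011110
^ 00010010
----------
  11001100
Decimal: 222 ^ 18 = 204



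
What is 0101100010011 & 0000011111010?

AND: 1 only when both bits are 1
  0101100010011
& 0000011111010
---------------
  0000000010010
Decimal: 2835 & 250 = 18



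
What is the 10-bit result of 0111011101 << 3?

Original: 0111011101 (decimal 477)
Shift left by 3 positions
Append 3 zeros on the right and drop the 3 high bits that overflow the 10-bit width
Result: 1011101000 (decimal 744)
Equivalent: 477 << 3 = 477 × 2^3 = 3816, truncated to 10 bits = 744



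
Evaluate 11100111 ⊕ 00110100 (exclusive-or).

XOR: 1 when bits differ
  11100111
^ 00110100
----------
  11010011
Decimal: 231 ^ 52 = 211



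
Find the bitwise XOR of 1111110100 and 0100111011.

XOR: 1 when bits differ
  1111110100
^ 0100111011
------------
  1011001111
Decimal: 1012 ^ 315 = 719



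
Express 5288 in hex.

Using repeated division by 16 (digits 10–15 are A–F):
5288 ÷ 16 = 330 remainder 8
330 ÷ 16 = 20 remainder 10 (A)
20 ÷ 16 = 1 remainder 4
1 ÷ 16 = 0 remainder 1
Reading remainders bottom to top: 14A8



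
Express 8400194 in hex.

Using repeated division by 16 (digits 10–15 are A–F):
8400194 ÷ 16 = 525012 remainder 2
525012 ÷ 16 = 32813 remainder 4
32813 ÷ 16 = 2050 remainder 13 (D)
2050 ÷ 16 = 128 remainder 2
128 ÷ 16 = 8 remainder 0
8 ÷ 16 = 0 remainder 8
Reading remainders bottom to top: 802D42



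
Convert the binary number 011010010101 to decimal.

Sum of powers of 2 for each 1-bit:
2^0 + 2^2 + 2^4 + 2^7 + 2^9 + 2^10
= 1 + 4 + 16 + 128 + 512 + 1024
= 1685



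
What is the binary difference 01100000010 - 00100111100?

Method 1 - Direct subtraction (column by column from the right: bit − bit − borrow-in; if negative, add 2 and borrow 1 from the next column):
borrow: 01111111000
        01100000010
-       00100111100
-------------------
        00111000110

Method 2 - Add two's complement:
Two's complement of 00100111100: invert → 11011000011, add 1 → 11011000100
  01100000010
+ 11011000100
-------------
 100111000110  (end carry out of the top bit = 1)
Discarding the end carry: 00111000110
Decimal check:
  01100000010 = 512 + 256 + 2 = 770
  00100111100 = 256 + 32 + 16 + 8 + 4 = 316
  770 - 316 = 454, and 00111000110 = 256 + 128 + 64 + 4 + 2 = 454 ✓



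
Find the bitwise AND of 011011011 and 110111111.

AND: 1 only when both bits are 1
  011011011
& 110111111
-----------
  010011011
Decimal: 219 & 447 = 155



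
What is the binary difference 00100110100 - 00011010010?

Method 1 - Direct subtraction (column by column from the right: bit − bit − borrow-in; if negative, add 2 and borrow 1 from the next column):
borrow: 00110000100
        00100110100
-       00011010010
-------------------
        00001100010

Method 2 - Add two's complement:
Two's complement of 00011010010: invert → 11100101101, add 1 → 11100101110
  00100110100
+ 11100101110
-------------
 100001100010  (end carry out of the top bit = 1)
Discarding the end carry: 00001100010
Decimal check:
  00100110100 = 256 + 32 + 16 + 4 = 308
  00011010010 = 128 + 64 + 16 + 2 = 210
  308 - 210 = 98, and 00001100010 = 64 + 32 + 2 = 98 ✓



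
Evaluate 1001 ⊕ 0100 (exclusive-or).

XOR: 1 when bits differ
  1001
^ 0100
------
  1101
Decimal: 9 ^ 4 = 13



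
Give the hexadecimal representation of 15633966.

Using repeated division by 16 (digits 10–15 are A–F):
15633966 ÷ 16 = 977122 remainder 14 (E)
977122 ÷ 16 = 61070 remainder 2
61070 ÷ 16 = 3816 remainder 14 (E)
3816 ÷ 16 = 238 remainder 8
238 ÷ 16 = 14 remainder 14 (E)
14 ÷ 16 = 0 remainder 14 (E)
Reading remainders bottom to top: EE8E2E



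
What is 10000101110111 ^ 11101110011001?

XOR: 1 when bits differ
  10000101110111
^ 11101110011001
----------------
  01101011101110
Decimal: 8567 ^ 15257 = 6894



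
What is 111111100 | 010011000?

OR: 1 when either bit is 1
  111111100
| 010011000
-----------
  111111100
Decimal: 508 | 152 = 508



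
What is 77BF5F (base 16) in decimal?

Expand by place value (powers of 16):
Digit values: B = 11, F = 15
77BF5F = 7 × 16^5 + 7 × 16^4 + 11 × 16^3 + 15 × 16^2 + 5 × 16^1 + 15 × 16^0
= 7 × 1048576 + 7 × 65536 + 11 × 4096 + 15 × 256 + 5 × 16 + 15 × 1
= 7340032 + 458752 + 45056 + 3840 + 80 + 15
= 7847775



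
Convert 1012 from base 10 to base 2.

Using repeated division by 2:
1012 ÷ 2 = 506 remainder 0
506 ÷ 2 = 253 remainder 0
253 ÷ 2 = 126 remainder 1
126 ÷ 2 = 63 remainder 0
63 ÷ 2 = 31 remainder 1
31 ÷ 2 = 15 remainder 1
15 ÷ 2 = 7 remainder 1
7 ÷ 2 = 3 remainder 1
3 ÷ 2 = 1 remainder 1
1 ÷ 2 = 0 remainder 1
Reading remainders bottom to top: 1111110100



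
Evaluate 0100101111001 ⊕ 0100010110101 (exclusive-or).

XOR: 1 when bits differ
  0100101111001
^ 0100010110101
---------------
  0000111001100
Decimal: 2425 ^ 2229 = 460



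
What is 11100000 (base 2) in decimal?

Sum of powers of 2 for each 1-bit:
2^5 + 2^6 + 2^7
= 32 + 64 + 128
= 224



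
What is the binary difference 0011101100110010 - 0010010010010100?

Method 1 - Direct subtraction (column by column from the right: bit − bit − borrow-in; if negative, add 2 and borrow 1 from the next column):
borrow: 0000100100111000
        0011101100110010
-       0010010010010100
------------------------
        0001011010011110

Method 2 - Add two's complement:
Two's complement of 0010010010010100: invert → 1101101101101011, add 1 → 1101101101101100
  0011101100110010
+ 1101101101101100
------------------
 10001011010011110  (end carry out of the top bit = 1)
Discarding the end carry: 0001011010011110
Decimal check:
  0011101100110010 = 8192 + 4096 + 2048 + 512 + 256 + 32 + 16 + 2 = 15154
  0010010010010100 = 8192 + 1024 + 128 + 16 + 4 = 9364
  15154 - 9364 = 5790, and 0001011010011110 = 4096 + 1024 + 512 + 128 + 16 + 8 + 4 + 2 = 5790 ✓



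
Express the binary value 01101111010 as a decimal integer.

Sum of powers of 2 for each 1-bit:
2^1 + 2^3 + 2^4 + 2^5 + 2^6 + 2^8 + 2^9
= 2 + 8 + 16 + 32 + 64 + 256 + 512
= 890



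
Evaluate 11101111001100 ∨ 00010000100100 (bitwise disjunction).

OR: 1 when either bit is 1
  11101111001100
| 00010000100100
----------------
  11111111101100
Decimal: 15308 | 1060 = 16364



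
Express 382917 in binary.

Using repeated division by 2:
382917 ÷ 2 = 191458 remainder 1
191458 ÷ 2 = 95729 remainder 0
95729 ÷ 2 = 47864 remainder 1
47864 ÷ 2 = 23932 remainder 0
23932 ÷ 2 = 11966 remainder 0
11966 ÷ 2 = 5983 remainder 0
5983 ÷ 2 = 2991 remainder 1
2991 ÷ 2 = 1495 remainder 1
1495 ÷ 2 = 747 remainder 1
747 ÷ 2 = 373 remainder 1
373 ÷ 2 = 186 remainder 1
186 ÷ 2 = 93 remainder 0
93 ÷ 2 = 46 remainder 1
46 ÷ 2 = 23 remainder 0
23 ÷ 2 = 11 remainder 1
11 ÷ 2 = 5 remainder 1
5 ÷ 2 = 2 remainder 1
2 ÷ 2 = 1 remainder 0
1 ÷ 2 = 0 remainder 1
Reading remainders bottom to top: 1011101011111000101



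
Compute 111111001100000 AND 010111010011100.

AND: 1 only when both bits are 1
  111111001100000
& 010111010011100
-----------------
  010111000000000
Decimal: 32352 & 11932 = 11776



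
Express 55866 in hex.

Using repeated division by 16 (digits 10–15 are A–F):
55866 ÷ 16 = 3491 remainder 10 (A)
3491 ÷ 16 = 218 remainder 3
218 ÷ 16 = 13 remainder 10 (A)
13 ÷ 16 = 0 remainder 13 (D)
Reading remainders bottom to top: DA3A



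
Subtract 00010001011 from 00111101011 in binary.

Method 1 - Direct subtraction (column by column from the right: bit − bit − borrow-in; if negative, add 2 and borrow 1 from the next column):
borrow: 00000000000
        00111101011
-       00010001011
-------------------
        00101100000

Method 2 - Add two's complement:
Two's complement of 00010001011: invert → 11101110100, add 1 → 11101110101
  00111101011
+ 11101110101
-------------
 100101100000  (end carry out of the top bit = 1)
Discarding the end carry: 00101100000
Decimal check:
  00111101011 = 256 + 128 + 64 + 32 + 8 + 2 + 1 = 491
  00010001011 = 128 + 8 + 2 + 1 = 139
  491 - 139 = 352, and 00101100000 = 256 + 64 + 32 = 352 ✓



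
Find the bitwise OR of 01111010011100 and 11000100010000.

OR: 1 when either bit is 1
  01111010011100
| 11000100010000
----------------
  11111110011100
Decimal: 7836 | 12560 = 16284



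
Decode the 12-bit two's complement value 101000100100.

Binary: 101000100100
Sign bit: 1 (negative)
Invert: 010111011011
Add 1:  010111011100
Magnitude: 010111011100 = 1024 + 256 + 128 + 64 + 16 + 8 + 4 = 1500
Value: -1500



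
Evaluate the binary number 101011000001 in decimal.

Sum of powers of 2 for each 1-bit:
2^0 + 2^6 + 2^7 + 2^9 + 2^11
= 1 + 64 + 128 + 512 + 2048
= 2753



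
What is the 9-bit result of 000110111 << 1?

Original: 000110111 (decimal 55)
Shift left by 1 position
Append 1 zero on the right
Result: 001101110 (decimal 110)
Equivalent: 55 << 1 = 55 × 2^1 = 110



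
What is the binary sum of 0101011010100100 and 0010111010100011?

Add column by column from the right: bit + bit + carry-in; write the sum mod 2, carry 1 when the sum is 2 or 3.
carry:  1111110101000000
        0101011010100100
+       0010111010100011
------------------------
       01000010101000111
(the carry out of the leftmost column, 0, becomes the leading bit)
Decimal check:
  0101011010100100 = 16384 + 4096 + 1024 + 512 + 128 + 32 + 4 = 22180
  0010111010100011 = 8192 + 2048 + 1024 + 512 + 128 + 32 + 2 + 1 = 11939
  22180 + 11939 = 34119, and 01000010101000111 = 32768 + 1024 + 256 + 64 + 4 + 2 + 1 = 34119 ✓



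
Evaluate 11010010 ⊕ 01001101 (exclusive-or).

XOR: 1 when bits differ
  11010010
^ 01001101
----------
  10011111
Decimal: 210 ^ 77 = 159



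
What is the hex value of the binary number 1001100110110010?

Group into 4-bit nibbles from right:
  1001 = 9
  1001 = 9
  1011 = B
  0010 = 2
Result: 99B2



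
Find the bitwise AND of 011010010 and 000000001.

AND: 1 only when both bits are 1
  011010010
& 000000001
-----------
  000000000
Decimal: 210 & 1 = 0



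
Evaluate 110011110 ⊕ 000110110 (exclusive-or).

XOR: 1 when bits differ
  110011110
^ 000110110
-----------
  110101000
Decimal: 414 ^ 54 = 424



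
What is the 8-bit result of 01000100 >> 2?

Original: 01000100 (decimal 68)
Shift right by 2 positions
Drop the 2 low bits; fill with zeros on the left
Result: 00010001 (decimal 17)
Equivalent: 68 >> 2 = 68 ÷ 2^2 = 17



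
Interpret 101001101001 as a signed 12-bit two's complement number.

Binary: 101001101001
Sign bit: 1 (negative)
Invert: 010110010110
Add 1:  010110010111
Magnitude: 010110010111 = 1024 + 256 + 128 + 16 + 4 + 2 + 1 = 1431
Value: -1431



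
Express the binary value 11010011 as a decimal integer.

Sum of powers of 2 for each 1-bit:
2^0 + 2^1 + 2^4 + 2^6 + 2^7
= 1 + 2 + 16 + 64 + 128
= 211



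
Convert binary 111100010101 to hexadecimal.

Group into 4-bit nibbles from right:
  1111 = F
  0001 = 1
  0101 = 5
Result: F15



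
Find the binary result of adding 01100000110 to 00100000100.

Add column by column from the right: bit + bit + carry-in; write the sum mod 2, carry 1 when the sum is 2 or 3.
carry:  11000001000
        01100000110
+       00100000100
-------------------
       010000001010
(the carry out of the leftmost column, 0, becomes the leading bit)
Decimal check:
  01100000110 = 512 + 256 + 4 + 2 = 774
  00100000100 = 256 + 4 = 260
  774 + 260 = 1034, and 010000001010 = 1024 + 8 + 2 = 1034 ✓



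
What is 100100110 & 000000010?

AND: 1 only when both bits are 1
  100100110
& 000000010
-----------
  000000010
Decimal: 294 & 2 = 2



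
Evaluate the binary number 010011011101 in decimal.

Sum of powers of 2 for each 1-bit:
2^0 + 2^2 + 2^3 + 2^4 + 2^6 + 2^7 + 2^10
= 1 + 4 + 8 + 16 + 64 + 128 + 1024
= 1245



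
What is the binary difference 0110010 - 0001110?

Method 1 - Direct subtraction (column by column from the right: bit − bit − borrow-in; if negative, add 2 and borrow 1 from the next column):
borrow: 0011000
        0110010
-       0001110
---------------
        0100100

Method 2 - Add two's complement:
Two's complement of 0001110: invert → 1110001, add 1 → 1110010
  0110010
+ 1110010
---------
 10100100  (end carry out of the top bit = 1)
Discarding the end carry: 0100100
Decimal check:
  0110010 = 32 + 16 + 2 = 50
  0001110 = 8 + 4 + 2 = 14
  50 - 14 = 36, and 0100100 = 32 + 4 = 36 ✓

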